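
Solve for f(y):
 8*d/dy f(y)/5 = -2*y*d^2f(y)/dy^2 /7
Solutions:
 f(y) = C1 + C2/y^(23/5)


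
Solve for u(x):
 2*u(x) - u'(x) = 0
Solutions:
 u(x) = C1*exp(2*x)


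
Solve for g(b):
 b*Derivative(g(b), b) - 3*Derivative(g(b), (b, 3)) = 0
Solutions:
 g(b) = C1 + Integral(C2*airyai(3^(2/3)*b/3) + C3*airybi(3^(2/3)*b/3), b)


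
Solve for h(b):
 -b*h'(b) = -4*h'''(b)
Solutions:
 h(b) = C1 + Integral(C2*airyai(2^(1/3)*b/2) + C3*airybi(2^(1/3)*b/2), b)


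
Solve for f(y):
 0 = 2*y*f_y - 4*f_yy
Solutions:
 f(y) = C1 + C2*erfi(y/2)


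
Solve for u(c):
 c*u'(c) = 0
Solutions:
 u(c) = C1


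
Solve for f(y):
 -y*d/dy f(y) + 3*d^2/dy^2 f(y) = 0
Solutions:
 f(y) = C1 + C2*erfi(sqrt(6)*y/6)


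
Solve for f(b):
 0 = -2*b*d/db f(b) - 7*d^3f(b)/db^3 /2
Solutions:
 f(b) = C1 + Integral(C2*airyai(-14^(2/3)*b/7) + C3*airybi(-14^(2/3)*b/7), b)


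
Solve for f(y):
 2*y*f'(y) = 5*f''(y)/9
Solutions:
 f(y) = C1 + C2*erfi(3*sqrt(5)*y/5)


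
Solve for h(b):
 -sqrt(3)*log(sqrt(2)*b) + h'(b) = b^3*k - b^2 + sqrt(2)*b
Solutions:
 h(b) = C1 + b^4*k/4 - b^3/3 + sqrt(2)*b^2/2 + sqrt(3)*b*log(b) - sqrt(3)*b + sqrt(3)*b*log(2)/2


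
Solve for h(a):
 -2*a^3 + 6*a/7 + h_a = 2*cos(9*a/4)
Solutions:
 h(a) = C1 + a^4/2 - 3*a^2/7 + 8*sin(9*a/4)/9


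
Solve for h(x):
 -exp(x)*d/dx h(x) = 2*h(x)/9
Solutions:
 h(x) = C1*exp(2*exp(-x)/9)


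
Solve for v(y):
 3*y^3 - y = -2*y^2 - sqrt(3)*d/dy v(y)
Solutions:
 v(y) = C1 - sqrt(3)*y^4/4 - 2*sqrt(3)*y^3/9 + sqrt(3)*y^2/6


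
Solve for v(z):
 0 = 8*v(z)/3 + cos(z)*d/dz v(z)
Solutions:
 v(z) = C1*(sin(z) - 1)^(4/3)/(sin(z) + 1)^(4/3)


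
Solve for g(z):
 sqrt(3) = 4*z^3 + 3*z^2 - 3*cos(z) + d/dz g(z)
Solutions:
 g(z) = C1 - z^4 - z^3 + sqrt(3)*z + 3*sin(z)


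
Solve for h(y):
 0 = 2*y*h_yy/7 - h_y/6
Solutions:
 h(y) = C1 + C2*y^(19/12)


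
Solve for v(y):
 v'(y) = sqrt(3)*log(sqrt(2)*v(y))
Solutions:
 -2*sqrt(3)*Integral(1/(2*log(_y) + log(2)), (_y, v(y)))/3 = C1 - y


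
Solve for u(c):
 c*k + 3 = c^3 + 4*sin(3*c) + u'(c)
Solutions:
 u(c) = C1 - c^4/4 + c^2*k/2 + 3*c + 4*cos(3*c)/3


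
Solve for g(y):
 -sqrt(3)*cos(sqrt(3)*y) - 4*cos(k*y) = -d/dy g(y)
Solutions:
 g(y) = C1 + sin(sqrt(3)*y) + 4*sin(k*y)/k


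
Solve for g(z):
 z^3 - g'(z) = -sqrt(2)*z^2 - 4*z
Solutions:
 g(z) = C1 + z^4/4 + sqrt(2)*z^3/3 + 2*z^2


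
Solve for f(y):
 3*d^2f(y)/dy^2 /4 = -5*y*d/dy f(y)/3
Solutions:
 f(y) = C1 + C2*erf(sqrt(10)*y/3)


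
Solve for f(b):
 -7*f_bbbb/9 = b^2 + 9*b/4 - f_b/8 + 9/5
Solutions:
 f(b) = C1 + C4*exp(21^(2/3)*b/14) + 8*b^3/3 + 9*b^2 + 72*b/5 + (C2*sin(3*3^(1/6)*7^(2/3)*b/28) + C3*cos(3*3^(1/6)*7^(2/3)*b/28))*exp(-21^(2/3)*b/28)


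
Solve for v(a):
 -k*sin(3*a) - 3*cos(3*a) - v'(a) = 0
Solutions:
 v(a) = C1 + k*cos(3*a)/3 - sin(3*a)


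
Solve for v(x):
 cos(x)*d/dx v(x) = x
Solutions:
 v(x) = C1 + Integral(x/cos(x), x)


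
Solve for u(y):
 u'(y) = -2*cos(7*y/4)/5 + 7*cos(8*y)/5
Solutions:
 u(y) = C1 - 8*sin(7*y/4)/35 + 7*sin(8*y)/40


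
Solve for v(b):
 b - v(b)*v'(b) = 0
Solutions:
 v(b) = -sqrt(C1 + b^2)
 v(b) = sqrt(C1 + b^2)


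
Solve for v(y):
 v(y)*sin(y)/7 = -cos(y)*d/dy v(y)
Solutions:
 v(y) = C1*cos(y)^(1/7)


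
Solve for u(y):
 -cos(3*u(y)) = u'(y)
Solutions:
 u(y) = -asin((C1 + exp(6*y))/(C1 - exp(6*y)))/3 + pi/3
 u(y) = asin((C1 + exp(6*y))/(C1 - exp(6*y)))/3


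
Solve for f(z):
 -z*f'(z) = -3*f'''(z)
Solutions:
 f(z) = C1 + Integral(C2*airyai(3^(2/3)*z/3) + C3*airybi(3^(2/3)*z/3), z)


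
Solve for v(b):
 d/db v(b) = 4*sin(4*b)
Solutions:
 v(b) = C1 - cos(4*b)


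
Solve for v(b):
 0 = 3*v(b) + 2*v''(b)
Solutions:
 v(b) = C1*sin(sqrt(6)*b/2) + C2*cos(sqrt(6)*b/2)


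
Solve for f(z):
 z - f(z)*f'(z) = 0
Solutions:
 f(z) = -sqrt(C1 + z^2)
 f(z) = sqrt(C1 + z^2)


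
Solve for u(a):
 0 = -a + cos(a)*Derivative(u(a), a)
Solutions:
 u(a) = C1 + Integral(a/cos(a), a)


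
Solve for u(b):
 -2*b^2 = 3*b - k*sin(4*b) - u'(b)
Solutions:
 u(b) = C1 + 2*b^3/3 + 3*b^2/2 + k*cos(4*b)/4


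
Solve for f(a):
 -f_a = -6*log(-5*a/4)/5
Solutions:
 f(a) = C1 + 6*a*log(-a)/5 + 6*a*(-2*log(2) - 1 + log(5))/5


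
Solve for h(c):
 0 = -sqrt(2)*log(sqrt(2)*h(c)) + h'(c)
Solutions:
 -sqrt(2)*Integral(1/(2*log(_y) + log(2)), (_y, h(c))) = C1 - c


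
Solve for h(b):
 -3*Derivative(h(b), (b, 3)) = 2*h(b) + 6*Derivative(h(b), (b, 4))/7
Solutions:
 h(b) = C1*exp(b*(-21 + sqrt(3)*sqrt(128*7^(2/3)/(sqrt(165809) + 441)^(1/3) + 8*7^(1/3)*(sqrt(165809) + 441)^(1/3) + 147))/24)*sin(sqrt(6)*b*sqrt(-147 + 64*7^(2/3)/(sqrt(165809) + 441)^(1/3) + 4*7^(1/3)*(sqrt(165809) + 441)^(1/3) + 1029*sqrt(3)/sqrt(128*7^(2/3)/(sqrt(165809) + 441)^(1/3) + 8*7^(1/3)*(sqrt(165809) + 441)^(1/3) + 147))/24) + C2*exp(b*(-21 + sqrt(3)*sqrt(128*7^(2/3)/(sqrt(165809) + 441)^(1/3) + 8*7^(1/3)*(sqrt(165809) + 441)^(1/3) + 147))/24)*cos(sqrt(6)*b*sqrt(-147 + 64*7^(2/3)/(sqrt(165809) + 441)^(1/3) + 4*7^(1/3)*(sqrt(165809) + 441)^(1/3) + 1029*sqrt(3)/sqrt(128*7^(2/3)/(sqrt(165809) + 441)^(1/3) + 8*7^(1/3)*(sqrt(165809) + 441)^(1/3) + 147))/24) + C3*exp(-b*(21 + sqrt(6)*sqrt(-4*7^(1/3)*(sqrt(165809) + 441)^(1/3) - 64*7^(2/3)/(sqrt(165809) + 441)^(1/3) + 1029*sqrt(3)/sqrt(128*7^(2/3)/(sqrt(165809) + 441)^(1/3) + 8*7^(1/3)*(sqrt(165809) + 441)^(1/3) + 147) + 147) + sqrt(3)*sqrt(128*7^(2/3)/(sqrt(165809) + 441)^(1/3) + 8*7^(1/3)*(sqrt(165809) + 441)^(1/3) + 147))/24) + C4*exp(b*(-sqrt(3)*sqrt(128*7^(2/3)/(sqrt(165809) + 441)^(1/3) + 8*7^(1/3)*(sqrt(165809) + 441)^(1/3) + 147) - 21 + sqrt(6)*sqrt(-4*7^(1/3)*(sqrt(165809) + 441)^(1/3) - 64*7^(2/3)/(sqrt(165809) + 441)^(1/3) + 1029*sqrt(3)/sqrt(128*7^(2/3)/(sqrt(165809) + 441)^(1/3) + 8*7^(1/3)*(sqrt(165809) + 441)^(1/3) + 147) + 147))/24)


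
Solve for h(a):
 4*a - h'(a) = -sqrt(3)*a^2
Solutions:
 h(a) = C1 + sqrt(3)*a^3/3 + 2*a^2


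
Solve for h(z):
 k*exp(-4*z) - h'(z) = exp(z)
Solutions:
 h(z) = C1 - k*exp(-4*z)/4 - exp(z)


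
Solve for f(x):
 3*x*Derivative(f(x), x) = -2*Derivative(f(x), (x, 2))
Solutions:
 f(x) = C1 + C2*erf(sqrt(3)*x/2)


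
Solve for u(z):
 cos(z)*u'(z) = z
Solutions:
 u(z) = C1 + Integral(z/cos(z), z)


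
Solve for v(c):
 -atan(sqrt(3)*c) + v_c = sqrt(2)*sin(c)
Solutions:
 v(c) = C1 + c*atan(sqrt(3)*c) - sqrt(3)*log(3*c^2 + 1)/6 - sqrt(2)*cos(c)


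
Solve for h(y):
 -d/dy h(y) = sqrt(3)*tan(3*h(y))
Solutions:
 h(y) = -asin(C1*exp(-3*sqrt(3)*y))/3 + pi/3
 h(y) = asin(C1*exp(-3*sqrt(3)*y))/3


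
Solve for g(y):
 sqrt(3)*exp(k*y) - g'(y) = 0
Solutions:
 g(y) = C1 + sqrt(3)*exp(k*y)/k


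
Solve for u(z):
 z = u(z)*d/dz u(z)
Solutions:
 u(z) = -sqrt(C1 + z^2)
 u(z) = sqrt(C1 + z^2)


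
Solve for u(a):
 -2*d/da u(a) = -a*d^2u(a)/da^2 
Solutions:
 u(a) = C1 + C2*a^3


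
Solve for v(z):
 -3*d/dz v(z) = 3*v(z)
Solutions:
 v(z) = C1*exp(-z)


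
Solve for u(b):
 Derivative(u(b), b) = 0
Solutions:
 u(b) = C1


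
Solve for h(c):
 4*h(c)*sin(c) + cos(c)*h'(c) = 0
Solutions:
 h(c) = C1*cos(c)^4


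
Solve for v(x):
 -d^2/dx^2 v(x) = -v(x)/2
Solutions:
 v(x) = C1*exp(-sqrt(2)*x/2) + C2*exp(sqrt(2)*x/2)


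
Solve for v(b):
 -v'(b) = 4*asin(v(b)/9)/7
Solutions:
 Integral(1/asin(_y/9), (_y, v(b))) = C1 - 4*b/7


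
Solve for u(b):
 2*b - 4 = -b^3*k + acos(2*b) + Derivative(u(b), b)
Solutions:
 u(b) = C1 + b^4*k/4 + b^2 - b*acos(2*b) - 4*b + sqrt(1 - 4*b^2)/2


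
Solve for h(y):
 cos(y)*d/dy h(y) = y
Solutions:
 h(y) = C1 + Integral(y/cos(y), y)


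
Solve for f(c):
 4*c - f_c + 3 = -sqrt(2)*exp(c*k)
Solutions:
 f(c) = C1 + 2*c^2 + 3*c + sqrt(2)*exp(c*k)/k


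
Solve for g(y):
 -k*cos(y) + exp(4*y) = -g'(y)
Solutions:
 g(y) = C1 + k*sin(y) - exp(4*y)/4


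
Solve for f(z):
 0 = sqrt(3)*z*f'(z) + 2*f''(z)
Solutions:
 f(z) = C1 + C2*erf(3^(1/4)*z/2)


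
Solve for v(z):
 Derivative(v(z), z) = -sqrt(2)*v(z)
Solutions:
 v(z) = C1*exp(-sqrt(2)*z)


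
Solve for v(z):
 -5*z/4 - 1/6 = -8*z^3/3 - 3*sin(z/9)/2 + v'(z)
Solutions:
 v(z) = C1 + 2*z^4/3 - 5*z^2/8 - z/6 - 27*cos(z/9)/2


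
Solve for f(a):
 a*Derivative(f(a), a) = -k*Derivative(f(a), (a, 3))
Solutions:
 f(a) = C1 + Integral(C2*airyai(a*(-1/k)^(1/3)) + C3*airybi(a*(-1/k)^(1/3)), a)


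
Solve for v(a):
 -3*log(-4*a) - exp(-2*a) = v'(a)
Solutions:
 v(a) = C1 - 3*a*log(-a) + 3*a*(1 - 2*log(2)) + exp(-2*a)/2


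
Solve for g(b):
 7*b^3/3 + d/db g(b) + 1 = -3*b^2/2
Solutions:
 g(b) = C1 - 7*b^4/12 - b^3/2 - b


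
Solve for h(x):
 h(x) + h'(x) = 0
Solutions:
 h(x) = C1*exp(-x)


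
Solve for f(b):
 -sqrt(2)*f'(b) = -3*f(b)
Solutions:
 f(b) = C1*exp(3*sqrt(2)*b/2)


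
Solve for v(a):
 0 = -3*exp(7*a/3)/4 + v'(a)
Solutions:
 v(a) = C1 + 9*exp(7*a/3)/28


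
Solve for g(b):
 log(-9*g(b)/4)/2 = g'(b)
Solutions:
 -2*Integral(1/(log(-_y) - 2*log(2) + 2*log(3)), (_y, g(b))) = C1 - b


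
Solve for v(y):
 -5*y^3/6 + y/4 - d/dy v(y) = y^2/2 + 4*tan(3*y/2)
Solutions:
 v(y) = C1 - 5*y^4/24 - y^3/6 + y^2/8 + 8*log(cos(3*y/2))/3


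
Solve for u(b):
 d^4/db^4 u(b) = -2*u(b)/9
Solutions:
 u(b) = (C1*sin(2^(3/4)*sqrt(3)*b/6) + C2*cos(2^(3/4)*sqrt(3)*b/6))*exp(-2^(3/4)*sqrt(3)*b/6) + (C3*sin(2^(3/4)*sqrt(3)*b/6) + C4*cos(2^(3/4)*sqrt(3)*b/6))*exp(2^(3/4)*sqrt(3)*b/6)


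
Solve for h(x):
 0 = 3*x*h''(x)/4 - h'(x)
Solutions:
 h(x) = C1 + C2*x^(7/3)


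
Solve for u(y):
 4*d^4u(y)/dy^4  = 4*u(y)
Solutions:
 u(y) = C1*exp(-y) + C2*exp(y) + C3*sin(y) + C4*cos(y)


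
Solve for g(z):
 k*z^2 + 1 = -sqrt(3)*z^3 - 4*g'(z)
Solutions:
 g(z) = C1 - k*z^3/12 - sqrt(3)*z^4/16 - z/4


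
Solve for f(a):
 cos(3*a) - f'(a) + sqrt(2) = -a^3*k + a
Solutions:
 f(a) = C1 + a^4*k/4 - a^2/2 + sqrt(2)*a + sin(3*a)/3


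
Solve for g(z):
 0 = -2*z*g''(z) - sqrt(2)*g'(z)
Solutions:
 g(z) = C1 + C2*z^(1 - sqrt(2)/2)


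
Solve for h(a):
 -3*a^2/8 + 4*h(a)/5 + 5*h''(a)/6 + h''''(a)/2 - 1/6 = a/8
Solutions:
 h(a) = 15*a^2/32 + 5*a/32 + (C1*sin(10^(3/4)*a*cos(atan(sqrt(815)/25)/2)/5) + C2*cos(10^(3/4)*a*cos(atan(sqrt(815)/25)/2)/5))*exp(-10^(3/4)*a*sin(atan(sqrt(815)/25)/2)/5) + (C3*sin(10^(3/4)*a*cos(atan(sqrt(815)/25)/2)/5) + C4*cos(10^(3/4)*a*cos(atan(sqrt(815)/25)/2)/5))*exp(10^(3/4)*a*sin(atan(sqrt(815)/25)/2)/5) - 295/384


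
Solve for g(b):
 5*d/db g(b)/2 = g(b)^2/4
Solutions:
 g(b) = -10/(C1 + b)


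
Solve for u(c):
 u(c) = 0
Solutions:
 u(c) = 0


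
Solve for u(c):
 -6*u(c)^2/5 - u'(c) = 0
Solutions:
 u(c) = 5/(C1 + 6*c)


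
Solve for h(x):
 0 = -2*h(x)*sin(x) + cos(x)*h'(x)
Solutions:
 h(x) = C1/cos(x)^2


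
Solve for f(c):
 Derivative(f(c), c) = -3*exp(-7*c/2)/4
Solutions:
 f(c) = C1 + 3*exp(-7*c/2)/14


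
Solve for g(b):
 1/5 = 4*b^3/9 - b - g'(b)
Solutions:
 g(b) = C1 + b^4/9 - b^2/2 - b/5


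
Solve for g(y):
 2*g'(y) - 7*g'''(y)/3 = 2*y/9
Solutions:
 g(y) = C1 + C2*exp(-sqrt(42)*y/7) + C3*exp(sqrt(42)*y/7) + y^2/18


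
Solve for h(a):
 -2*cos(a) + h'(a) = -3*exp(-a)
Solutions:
 h(a) = C1 + 2*sin(a) + 3*exp(-a)


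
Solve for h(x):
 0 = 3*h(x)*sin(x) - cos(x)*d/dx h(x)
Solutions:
 h(x) = C1/cos(x)^3


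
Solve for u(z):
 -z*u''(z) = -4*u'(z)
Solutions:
 u(z) = C1 + C2*z^5


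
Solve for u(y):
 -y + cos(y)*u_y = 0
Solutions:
 u(y) = C1 + Integral(y/cos(y), y)


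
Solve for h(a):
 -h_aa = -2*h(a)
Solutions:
 h(a) = C1*exp(-sqrt(2)*a) + C2*exp(sqrt(2)*a)


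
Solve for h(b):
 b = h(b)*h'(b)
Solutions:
 h(b) = -sqrt(C1 + b^2)
 h(b) = sqrt(C1 + b^2)


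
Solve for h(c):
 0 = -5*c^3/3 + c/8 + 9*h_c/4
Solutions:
 h(c) = C1 + 5*c^4/27 - c^2/36


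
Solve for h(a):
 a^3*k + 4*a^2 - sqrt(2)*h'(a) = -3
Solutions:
 h(a) = C1 + sqrt(2)*a^4*k/8 + 2*sqrt(2)*a^3/3 + 3*sqrt(2)*a/2


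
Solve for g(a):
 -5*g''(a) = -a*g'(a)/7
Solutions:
 g(a) = C1 + C2*erfi(sqrt(70)*a/70)


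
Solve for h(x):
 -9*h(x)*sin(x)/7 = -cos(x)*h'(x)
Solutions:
 h(x) = C1/cos(x)^(9/7)


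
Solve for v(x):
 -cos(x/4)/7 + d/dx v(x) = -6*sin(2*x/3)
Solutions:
 v(x) = C1 + 4*sin(x/4)/7 + 9*cos(2*x/3)


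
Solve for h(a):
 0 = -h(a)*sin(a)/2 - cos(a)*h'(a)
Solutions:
 h(a) = C1*sqrt(cos(a))


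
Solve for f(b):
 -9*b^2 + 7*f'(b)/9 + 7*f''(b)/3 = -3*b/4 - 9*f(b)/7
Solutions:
 f(b) = 7*b^2 - 2933*b/324 + (C1*sin(sqrt(923)*b/42) + C2*cos(sqrt(923)*b/42))*exp(-b/6) - 523075/26244


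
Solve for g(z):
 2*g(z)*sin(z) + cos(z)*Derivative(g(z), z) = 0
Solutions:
 g(z) = C1*cos(z)^2


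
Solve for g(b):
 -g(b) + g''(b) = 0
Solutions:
 g(b) = C1*exp(-b) + C2*exp(b)


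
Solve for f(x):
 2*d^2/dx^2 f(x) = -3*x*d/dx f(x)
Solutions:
 f(x) = C1 + C2*erf(sqrt(3)*x/2)


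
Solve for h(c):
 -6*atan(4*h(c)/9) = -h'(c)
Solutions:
 Integral(1/atan(4*_y/9), (_y, h(c))) = C1 + 6*c


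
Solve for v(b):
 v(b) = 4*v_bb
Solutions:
 v(b) = C1*exp(-b/2) + C2*exp(b/2)


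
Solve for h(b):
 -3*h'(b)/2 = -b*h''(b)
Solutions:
 h(b) = C1 + C2*b^(5/2)


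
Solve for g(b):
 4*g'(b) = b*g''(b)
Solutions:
 g(b) = C1 + C2*b^5


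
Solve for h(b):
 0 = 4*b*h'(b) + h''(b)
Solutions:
 h(b) = C1 + C2*erf(sqrt(2)*b)


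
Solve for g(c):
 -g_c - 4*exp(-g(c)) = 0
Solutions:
 g(c) = log(C1 - 4*c)


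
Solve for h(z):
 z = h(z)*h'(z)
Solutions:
 h(z) = -sqrt(C1 + z^2)
 h(z) = sqrt(C1 + z^2)


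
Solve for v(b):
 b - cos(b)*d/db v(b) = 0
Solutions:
 v(b) = C1 + Integral(b/cos(b), b)


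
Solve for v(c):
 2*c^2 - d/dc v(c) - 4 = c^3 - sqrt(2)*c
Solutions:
 v(c) = C1 - c^4/4 + 2*c^3/3 + sqrt(2)*c^2/2 - 4*c


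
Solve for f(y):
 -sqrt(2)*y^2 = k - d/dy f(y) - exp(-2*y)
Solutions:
 f(y) = C1 + k*y + sqrt(2)*y^3/3 + exp(-2*y)/2


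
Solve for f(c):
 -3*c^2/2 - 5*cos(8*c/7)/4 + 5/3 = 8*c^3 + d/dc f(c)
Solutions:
 f(c) = C1 - 2*c^4 - c^3/2 + 5*c/3 - 35*sin(8*c/7)/32


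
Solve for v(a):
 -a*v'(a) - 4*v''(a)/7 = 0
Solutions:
 v(a) = C1 + C2*erf(sqrt(14)*a/4)


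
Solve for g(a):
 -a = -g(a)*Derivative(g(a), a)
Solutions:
 g(a) = -sqrt(C1 + a^2)
 g(a) = sqrt(C1 + a^2)


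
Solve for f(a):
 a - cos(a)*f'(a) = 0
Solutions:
 f(a) = C1 + Integral(a/cos(a), a)


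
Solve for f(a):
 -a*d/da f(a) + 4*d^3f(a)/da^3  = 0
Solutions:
 f(a) = C1 + Integral(C2*airyai(2^(1/3)*a/2) + C3*airybi(2^(1/3)*a/2), a)


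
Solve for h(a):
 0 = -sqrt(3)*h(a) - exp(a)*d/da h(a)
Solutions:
 h(a) = C1*exp(sqrt(3)*exp(-a))


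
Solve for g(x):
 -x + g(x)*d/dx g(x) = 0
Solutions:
 g(x) = -sqrt(C1 + x^2)
 g(x) = sqrt(C1 + x^2)


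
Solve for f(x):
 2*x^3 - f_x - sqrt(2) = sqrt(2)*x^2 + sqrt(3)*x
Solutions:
 f(x) = C1 + x^4/2 - sqrt(2)*x^3/3 - sqrt(3)*x^2/2 - sqrt(2)*x


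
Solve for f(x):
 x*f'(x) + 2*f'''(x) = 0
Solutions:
 f(x) = C1 + Integral(C2*airyai(-2^(2/3)*x/2) + C3*airybi(-2^(2/3)*x/2), x)


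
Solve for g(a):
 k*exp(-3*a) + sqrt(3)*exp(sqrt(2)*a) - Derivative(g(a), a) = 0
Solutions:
 g(a) = C1 - k*exp(-3*a)/3 + sqrt(6)*exp(sqrt(2)*a)/2


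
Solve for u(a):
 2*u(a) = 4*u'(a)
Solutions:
 u(a) = C1*exp(a/2)


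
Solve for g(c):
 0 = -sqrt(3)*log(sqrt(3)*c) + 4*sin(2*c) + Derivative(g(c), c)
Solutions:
 g(c) = C1 + sqrt(3)*c*(log(c) - 1) + sqrt(3)*c*log(3)/2 + 2*cos(2*c)


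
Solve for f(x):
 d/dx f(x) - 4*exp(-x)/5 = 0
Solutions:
 f(x) = C1 - 4*exp(-x)/5


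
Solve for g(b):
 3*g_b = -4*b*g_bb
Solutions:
 g(b) = C1 + C2*b^(1/4)


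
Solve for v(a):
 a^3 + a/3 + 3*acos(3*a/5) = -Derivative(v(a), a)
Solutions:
 v(a) = C1 - a^4/4 - a^2/6 - 3*a*acos(3*a/5) + sqrt(25 - 9*a^2)


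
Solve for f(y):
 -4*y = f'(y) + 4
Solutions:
 f(y) = C1 - 2*y^2 - 4*y


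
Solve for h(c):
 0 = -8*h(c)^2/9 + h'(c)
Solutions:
 h(c) = -9/(C1 + 8*c)


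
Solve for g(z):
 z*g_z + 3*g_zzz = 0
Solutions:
 g(z) = C1 + Integral(C2*airyai(-3^(2/3)*z/3) + C3*airybi(-3^(2/3)*z/3), z)


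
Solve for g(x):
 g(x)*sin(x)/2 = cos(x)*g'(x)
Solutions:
 g(x) = C1/sqrt(cos(x))


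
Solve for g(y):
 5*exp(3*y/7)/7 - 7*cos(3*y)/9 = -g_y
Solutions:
 g(y) = C1 - 5*exp(3*y/7)/3 + 7*sin(3*y)/27


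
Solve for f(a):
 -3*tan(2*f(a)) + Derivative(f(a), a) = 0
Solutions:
 f(a) = -asin(C1*exp(6*a))/2 + pi/2
 f(a) = asin(C1*exp(6*a))/2


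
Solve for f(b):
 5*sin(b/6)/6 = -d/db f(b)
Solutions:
 f(b) = C1 + 5*cos(b/6)


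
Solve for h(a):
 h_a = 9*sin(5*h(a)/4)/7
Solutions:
 -9*a/7 + 2*log(cos(5*h(a)/4) - 1)/5 - 2*log(cos(5*h(a)/4) + 1)/5 = C1


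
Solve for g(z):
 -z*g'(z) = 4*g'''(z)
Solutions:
 g(z) = C1 + Integral(C2*airyai(-2^(1/3)*z/2) + C3*airybi(-2^(1/3)*z/2), z)


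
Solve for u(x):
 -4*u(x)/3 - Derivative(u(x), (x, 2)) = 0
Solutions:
 u(x) = C1*sin(2*sqrt(3)*x/3) + C2*cos(2*sqrt(3)*x/3)


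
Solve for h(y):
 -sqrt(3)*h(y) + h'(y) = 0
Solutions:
 h(y) = C1*exp(sqrt(3)*y)


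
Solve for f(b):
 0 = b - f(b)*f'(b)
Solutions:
 f(b) = -sqrt(C1 + b^2)
 f(b) = sqrt(C1 + b^2)


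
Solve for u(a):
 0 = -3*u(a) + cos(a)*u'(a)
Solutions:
 u(a) = C1*(sin(a) + 1)^(3/2)/(sin(a) - 1)^(3/2)


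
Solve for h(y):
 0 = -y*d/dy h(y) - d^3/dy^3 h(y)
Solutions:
 h(y) = C1 + Integral(C2*airyai(-y) + C3*airybi(-y), y)


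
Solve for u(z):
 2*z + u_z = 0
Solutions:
 u(z) = C1 - z^2


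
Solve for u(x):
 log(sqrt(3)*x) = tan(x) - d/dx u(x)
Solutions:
 u(x) = C1 - x*log(x) - x*log(3)/2 + x - log(cos(x))


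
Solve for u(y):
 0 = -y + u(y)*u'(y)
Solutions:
 u(y) = -sqrt(C1 + y^2)
 u(y) = sqrt(C1 + y^2)


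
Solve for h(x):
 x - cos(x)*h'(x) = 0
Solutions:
 h(x) = C1 + Integral(x/cos(x), x)


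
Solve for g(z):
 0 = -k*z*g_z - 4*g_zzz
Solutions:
 g(z) = C1 + Integral(C2*airyai(2^(1/3)*z*(-k)^(1/3)/2) + C3*airybi(2^(1/3)*z*(-k)^(1/3)/2), z)


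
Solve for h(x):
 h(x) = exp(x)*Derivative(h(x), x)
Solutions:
 h(x) = C1*exp(-exp(-x))


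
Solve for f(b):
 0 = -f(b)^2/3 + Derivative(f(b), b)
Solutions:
 f(b) = -3/(C1 + b)


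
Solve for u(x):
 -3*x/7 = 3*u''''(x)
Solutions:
 u(x) = C1 + C2*x + C3*x^2 + C4*x^3 - x^5/840


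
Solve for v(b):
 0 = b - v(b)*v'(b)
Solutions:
 v(b) = -sqrt(C1 + b^2)
 v(b) = sqrt(C1 + b^2)


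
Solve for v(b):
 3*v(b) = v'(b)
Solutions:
 v(b) = C1*exp(3*b)


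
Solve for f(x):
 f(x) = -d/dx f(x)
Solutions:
 f(x) = C1*exp(-x)


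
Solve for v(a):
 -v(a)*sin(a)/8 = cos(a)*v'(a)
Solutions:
 v(a) = C1*cos(a)^(1/8)


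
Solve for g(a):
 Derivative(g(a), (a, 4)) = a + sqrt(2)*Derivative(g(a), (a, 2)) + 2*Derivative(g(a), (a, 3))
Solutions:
 g(a) = C1 + C2*a + C3*exp(a*(1 - sqrt(1 + sqrt(2)))) + C4*exp(a*(1 + sqrt(1 + sqrt(2)))) - sqrt(2)*a^3/12 + a^2/2


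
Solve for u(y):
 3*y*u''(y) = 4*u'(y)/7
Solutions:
 u(y) = C1 + C2*y^(25/21)


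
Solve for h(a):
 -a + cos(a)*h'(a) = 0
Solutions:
 h(a) = C1 + Integral(a/cos(a), a)


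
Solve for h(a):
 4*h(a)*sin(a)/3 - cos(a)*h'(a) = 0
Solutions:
 h(a) = C1/cos(a)^(4/3)


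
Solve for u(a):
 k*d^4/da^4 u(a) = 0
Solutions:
 u(a) = C1 + C2*a + C3*a^2 + C4*a^3


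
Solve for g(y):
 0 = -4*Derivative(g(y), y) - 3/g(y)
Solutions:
 g(y) = -sqrt(C1 - 6*y)/2
 g(y) = sqrt(C1 - 6*y)/2


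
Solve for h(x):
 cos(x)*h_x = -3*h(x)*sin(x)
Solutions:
 h(x) = C1*cos(x)^3


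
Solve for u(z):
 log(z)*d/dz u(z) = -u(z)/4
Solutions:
 u(z) = C1*exp(-li(z)/4)


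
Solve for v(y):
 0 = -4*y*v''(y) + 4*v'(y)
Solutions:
 v(y) = C1 + C2*y^2


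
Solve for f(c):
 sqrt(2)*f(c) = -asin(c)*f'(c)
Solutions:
 f(c) = C1*exp(-sqrt(2)*Integral(1/asin(c), c))


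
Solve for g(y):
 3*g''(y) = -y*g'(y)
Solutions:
 g(y) = C1 + C2*erf(sqrt(6)*y/6)


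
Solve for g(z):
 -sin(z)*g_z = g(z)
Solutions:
 g(z) = C1*sqrt(cos(z) + 1)/sqrt(cos(z) - 1)


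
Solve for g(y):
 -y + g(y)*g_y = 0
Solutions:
 g(y) = -sqrt(C1 + y^2)
 g(y) = sqrt(C1 + y^2)


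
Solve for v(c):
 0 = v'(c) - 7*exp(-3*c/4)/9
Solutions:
 v(c) = C1 - 28*exp(-3*c/4)/27


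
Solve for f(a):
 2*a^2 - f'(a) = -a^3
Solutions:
 f(a) = C1 + a^4/4 + 2*a^3/3


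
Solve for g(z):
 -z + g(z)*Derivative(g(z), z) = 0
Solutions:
 g(z) = -sqrt(C1 + z^2)
 g(z) = sqrt(C1 + z^2)


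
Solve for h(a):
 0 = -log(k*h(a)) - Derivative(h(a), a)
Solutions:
 li(k*h(a))/k = C1 - a


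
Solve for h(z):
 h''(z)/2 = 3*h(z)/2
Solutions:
 h(z) = C1*exp(-sqrt(3)*z) + C2*exp(sqrt(3)*z)


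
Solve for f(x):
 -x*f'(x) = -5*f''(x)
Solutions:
 f(x) = C1 + C2*erfi(sqrt(10)*x/10)


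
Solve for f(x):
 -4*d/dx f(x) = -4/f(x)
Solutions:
 f(x) = -sqrt(C1 + 2*x)
 f(x) = sqrt(C1 + 2*x)


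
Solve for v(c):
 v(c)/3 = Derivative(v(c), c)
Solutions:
 v(c) = C1*exp(c/3)


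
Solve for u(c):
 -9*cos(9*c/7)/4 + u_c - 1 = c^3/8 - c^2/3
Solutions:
 u(c) = C1 + c^4/32 - c^3/9 + c + 7*sin(9*c/7)/4


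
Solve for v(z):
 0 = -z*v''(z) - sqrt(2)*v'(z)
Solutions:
 v(z) = C1 + C2*z^(1 - sqrt(2))


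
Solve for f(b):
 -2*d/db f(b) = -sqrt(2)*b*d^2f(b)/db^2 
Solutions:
 f(b) = C1 + C2*b^(1 + sqrt(2))


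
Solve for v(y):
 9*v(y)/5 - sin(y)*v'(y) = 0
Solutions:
 v(y) = C1*(cos(y) - 1)^(9/10)/(cos(y) + 1)^(9/10)


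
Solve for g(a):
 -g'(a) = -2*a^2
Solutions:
 g(a) = C1 + 2*a^3/3


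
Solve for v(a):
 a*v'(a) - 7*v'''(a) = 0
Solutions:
 v(a) = C1 + Integral(C2*airyai(7^(2/3)*a/7) + C3*airybi(7^(2/3)*a/7), a)


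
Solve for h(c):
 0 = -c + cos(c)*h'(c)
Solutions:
 h(c) = C1 + Integral(c/cos(c), c)


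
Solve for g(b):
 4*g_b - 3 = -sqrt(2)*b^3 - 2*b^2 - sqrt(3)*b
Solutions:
 g(b) = C1 - sqrt(2)*b^4/16 - b^3/6 - sqrt(3)*b^2/8 + 3*b/4


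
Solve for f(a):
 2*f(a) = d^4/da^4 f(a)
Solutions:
 f(a) = C1*exp(-2^(1/4)*a) + C2*exp(2^(1/4)*a) + C3*sin(2^(1/4)*a) + C4*cos(2^(1/4)*a)


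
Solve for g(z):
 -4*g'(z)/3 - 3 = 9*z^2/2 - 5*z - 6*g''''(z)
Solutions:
 g(z) = C1 + C4*exp(6^(1/3)*z/3) - 9*z^3/8 + 15*z^2/8 - 9*z/4 + (C2*sin(2^(1/3)*3^(5/6)*z/6) + C3*cos(2^(1/3)*3^(5/6)*z/6))*exp(-6^(1/3)*z/6)


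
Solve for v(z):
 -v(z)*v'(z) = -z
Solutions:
 v(z) = -sqrt(C1 + z^2)
 v(z) = sqrt(C1 + z^2)


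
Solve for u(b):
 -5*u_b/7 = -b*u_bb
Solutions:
 u(b) = C1 + C2*b^(12/7)


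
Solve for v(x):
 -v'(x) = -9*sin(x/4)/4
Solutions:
 v(x) = C1 - 9*cos(x/4)


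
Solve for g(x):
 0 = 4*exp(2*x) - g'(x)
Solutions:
 g(x) = C1 + 2*exp(2*x)


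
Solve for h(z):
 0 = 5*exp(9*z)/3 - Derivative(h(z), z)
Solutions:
 h(z) = C1 + 5*exp(9*z)/27


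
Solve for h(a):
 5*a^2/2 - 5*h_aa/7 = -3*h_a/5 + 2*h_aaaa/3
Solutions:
 h(a) = C1 + C2*exp(-a*(-25*980^(1/3)/(441 + sqrt(238231))^(1/3) + 350^(1/3)*(441 + sqrt(238231))^(1/3))/140)*sin(sqrt(3)*a*(25*980^(1/3)/(441 + sqrt(238231))^(1/3) + 350^(1/3)*(441 + sqrt(238231))^(1/3))/140) + C3*exp(-a*(-25*980^(1/3)/(441 + sqrt(238231))^(1/3) + 350^(1/3)*(441 + sqrt(238231))^(1/3))/140)*cos(sqrt(3)*a*(25*980^(1/3)/(441 + sqrt(238231))^(1/3) + 350^(1/3)*(441 + sqrt(238231))^(1/3))/140) + C4*exp(a*(-25*980^(1/3)/(441 + sqrt(238231))^(1/3) + 350^(1/3)*(441 + sqrt(238231))^(1/3))/70) - 25*a^3/18 - 625*a^2/126 - 15625*a/1323


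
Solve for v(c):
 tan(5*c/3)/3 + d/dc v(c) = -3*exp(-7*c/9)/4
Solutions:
 v(c) = C1 - log(tan(5*c/3)^2 + 1)/10 + 27*exp(-7*c/9)/28


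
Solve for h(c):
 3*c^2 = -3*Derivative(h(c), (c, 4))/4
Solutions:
 h(c) = C1 + C2*c + C3*c^2 + C4*c^3 - c^6/90


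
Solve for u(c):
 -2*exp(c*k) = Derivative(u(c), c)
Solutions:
 u(c) = C1 - 2*exp(c*k)/k


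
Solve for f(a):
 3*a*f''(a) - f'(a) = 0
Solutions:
 f(a) = C1 + C2*a^(4/3)


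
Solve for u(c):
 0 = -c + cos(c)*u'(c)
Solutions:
 u(c) = C1 + Integral(c/cos(c), c)


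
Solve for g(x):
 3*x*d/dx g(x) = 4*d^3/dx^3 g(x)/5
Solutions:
 g(x) = C1 + Integral(C2*airyai(30^(1/3)*x/2) + C3*airybi(30^(1/3)*x/2), x)


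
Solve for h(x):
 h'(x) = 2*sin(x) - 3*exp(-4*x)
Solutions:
 h(x) = C1 - 2*cos(x) + 3*exp(-4*x)/4


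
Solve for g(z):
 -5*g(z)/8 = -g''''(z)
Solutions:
 g(z) = C1*exp(-10^(1/4)*z/2) + C2*exp(10^(1/4)*z/2) + C3*sin(10^(1/4)*z/2) + C4*cos(10^(1/4)*z/2)


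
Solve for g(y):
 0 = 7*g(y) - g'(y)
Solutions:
 g(y) = C1*exp(7*y)


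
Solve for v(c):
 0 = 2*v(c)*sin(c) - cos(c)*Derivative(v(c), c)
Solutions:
 v(c) = C1/cos(c)^2


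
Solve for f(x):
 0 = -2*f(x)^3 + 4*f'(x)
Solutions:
 f(x) = -sqrt(-1/(C1 + x))
 f(x) = sqrt(-1/(C1 + x))


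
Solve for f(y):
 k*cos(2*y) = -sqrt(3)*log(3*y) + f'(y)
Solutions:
 f(y) = C1 + k*sin(2*y)/2 + sqrt(3)*y*(log(y) - 1) + sqrt(3)*y*log(3)


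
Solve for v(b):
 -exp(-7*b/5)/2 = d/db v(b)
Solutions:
 v(b) = C1 + 5*exp(-7*b/5)/14


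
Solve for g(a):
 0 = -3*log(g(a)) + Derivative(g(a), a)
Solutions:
 li(g(a)) = C1 + 3*a


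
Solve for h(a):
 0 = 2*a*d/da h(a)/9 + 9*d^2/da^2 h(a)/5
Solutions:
 h(a) = C1 + C2*erf(sqrt(5)*a/9)


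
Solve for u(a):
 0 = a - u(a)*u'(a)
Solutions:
 u(a) = -sqrt(C1 + a^2)
 u(a) = sqrt(C1 + a^2)


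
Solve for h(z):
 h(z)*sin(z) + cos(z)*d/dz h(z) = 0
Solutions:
 h(z) = C1*cos(z)


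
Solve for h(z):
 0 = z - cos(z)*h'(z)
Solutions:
 h(z) = C1 + Integral(z/cos(z), z)


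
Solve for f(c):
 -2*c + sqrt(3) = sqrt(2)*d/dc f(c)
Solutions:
 f(c) = C1 - sqrt(2)*c^2/2 + sqrt(6)*c/2


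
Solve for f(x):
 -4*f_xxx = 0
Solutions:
 f(x) = C1 + C2*x + C3*x^2


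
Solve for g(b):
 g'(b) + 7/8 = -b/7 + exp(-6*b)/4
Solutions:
 g(b) = C1 - b^2/14 - 7*b/8 - exp(-6*b)/24


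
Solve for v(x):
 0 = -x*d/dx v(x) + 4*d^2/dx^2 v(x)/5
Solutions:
 v(x) = C1 + C2*erfi(sqrt(10)*x/4)


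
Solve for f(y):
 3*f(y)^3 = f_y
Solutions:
 f(y) = -sqrt(2)*sqrt(-1/(C1 + 3*y))/2
 f(y) = sqrt(2)*sqrt(-1/(C1 + 3*y))/2


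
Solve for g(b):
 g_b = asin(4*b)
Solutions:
 g(b) = C1 + b*asin(4*b) + sqrt(1 - 16*b^2)/4


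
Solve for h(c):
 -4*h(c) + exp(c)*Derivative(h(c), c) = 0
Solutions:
 h(c) = C1*exp(-4*exp(-c))


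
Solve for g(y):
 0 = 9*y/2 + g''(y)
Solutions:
 g(y) = C1 + C2*y - 3*y^3/4


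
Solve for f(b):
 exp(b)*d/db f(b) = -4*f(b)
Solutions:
 f(b) = C1*exp(4*exp(-b))


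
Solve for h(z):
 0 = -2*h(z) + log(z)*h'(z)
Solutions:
 h(z) = C1*exp(2*li(z))


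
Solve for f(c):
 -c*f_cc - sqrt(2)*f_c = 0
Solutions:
 f(c) = C1 + C2*c^(1 - sqrt(2))


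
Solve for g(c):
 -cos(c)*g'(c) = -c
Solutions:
 g(c) = C1 + Integral(c/cos(c), c)


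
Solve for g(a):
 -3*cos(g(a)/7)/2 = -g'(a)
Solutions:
 -3*a/2 - 7*log(sin(g(a)/7) - 1)/2 + 7*log(sin(g(a)/7) + 1)/2 = C1


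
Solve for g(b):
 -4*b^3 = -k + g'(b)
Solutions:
 g(b) = C1 - b^4 + b*k


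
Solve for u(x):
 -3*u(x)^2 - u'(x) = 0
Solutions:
 u(x) = 1/(C1 + 3*x)


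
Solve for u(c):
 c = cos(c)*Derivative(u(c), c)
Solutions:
 u(c) = C1 + Integral(c/cos(c), c)


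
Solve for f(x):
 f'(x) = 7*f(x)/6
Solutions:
 f(x) = C1*exp(7*x/6)


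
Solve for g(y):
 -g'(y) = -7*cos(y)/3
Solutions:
 g(y) = C1 + 7*sin(y)/3


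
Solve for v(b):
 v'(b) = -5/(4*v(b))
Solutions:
 v(b) = -sqrt(C1 - 10*b)/2
 v(b) = sqrt(C1 - 10*b)/2


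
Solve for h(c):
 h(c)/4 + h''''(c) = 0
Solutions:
 h(c) = (C1*sin(c/2) + C2*cos(c/2))*exp(-c/2) + (C3*sin(c/2) + C4*cos(c/2))*exp(c/2)


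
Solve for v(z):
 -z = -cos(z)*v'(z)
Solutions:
 v(z) = C1 + Integral(z/cos(z), z)


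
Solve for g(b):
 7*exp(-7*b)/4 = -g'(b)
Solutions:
 g(b) = C1 + exp(-7*b)/4


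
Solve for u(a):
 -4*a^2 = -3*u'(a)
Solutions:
 u(a) = C1 + 4*a^3/9


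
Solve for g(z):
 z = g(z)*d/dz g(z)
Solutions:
 g(z) = -sqrt(C1 + z^2)
 g(z) = sqrt(C1 + z^2)


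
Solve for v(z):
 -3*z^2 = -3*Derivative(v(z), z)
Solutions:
 v(z) = C1 + z^3/3


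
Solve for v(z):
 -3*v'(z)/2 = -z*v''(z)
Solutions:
 v(z) = C1 + C2*z^(5/2)


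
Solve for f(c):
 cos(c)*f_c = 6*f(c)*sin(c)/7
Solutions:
 f(c) = C1/cos(c)^(6/7)


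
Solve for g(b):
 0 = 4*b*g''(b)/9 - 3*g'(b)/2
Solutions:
 g(b) = C1 + C2*b^(35/8)


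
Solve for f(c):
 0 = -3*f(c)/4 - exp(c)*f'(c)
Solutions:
 f(c) = C1*exp(3*exp(-c)/4)


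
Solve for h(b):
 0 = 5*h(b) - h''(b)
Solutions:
 h(b) = C1*exp(-sqrt(5)*b) + C2*exp(sqrt(5)*b)


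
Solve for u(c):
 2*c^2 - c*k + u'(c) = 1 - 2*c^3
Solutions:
 u(c) = C1 - c^4/2 - 2*c^3/3 + c^2*k/2 + c


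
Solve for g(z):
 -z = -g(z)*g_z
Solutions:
 g(z) = -sqrt(C1 + z^2)
 g(z) = sqrt(C1 + z^2)


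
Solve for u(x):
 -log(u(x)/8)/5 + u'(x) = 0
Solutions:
 5*Integral(1/(-log(_y) + 3*log(2)), (_y, u(x))) = C1 - x


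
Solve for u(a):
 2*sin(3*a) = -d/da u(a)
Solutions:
 u(a) = C1 + 2*cos(3*a)/3


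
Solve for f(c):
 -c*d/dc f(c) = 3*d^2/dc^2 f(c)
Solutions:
 f(c) = C1 + C2*erf(sqrt(6)*c/6)


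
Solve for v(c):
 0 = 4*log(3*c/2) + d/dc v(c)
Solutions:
 v(c) = C1 - 4*c*log(c) + c*log(16/81) + 4*c


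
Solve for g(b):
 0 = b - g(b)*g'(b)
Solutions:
 g(b) = -sqrt(C1 + b^2)
 g(b) = sqrt(C1 + b^2)


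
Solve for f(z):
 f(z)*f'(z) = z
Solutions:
 f(z) = -sqrt(C1 + z^2)
 f(z) = sqrt(C1 + z^2)


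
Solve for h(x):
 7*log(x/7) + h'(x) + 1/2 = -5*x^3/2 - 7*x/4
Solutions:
 h(x) = C1 - 5*x^4/8 - 7*x^2/8 - 7*x*log(x) + 13*x/2 + 7*x*log(7)


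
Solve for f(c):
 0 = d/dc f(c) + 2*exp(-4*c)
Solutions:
 f(c) = C1 + exp(-4*c)/2


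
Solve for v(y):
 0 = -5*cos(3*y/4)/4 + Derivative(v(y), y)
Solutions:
 v(y) = C1 + 5*sin(3*y/4)/3


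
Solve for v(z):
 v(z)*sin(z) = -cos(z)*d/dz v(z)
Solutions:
 v(z) = C1*cos(z)


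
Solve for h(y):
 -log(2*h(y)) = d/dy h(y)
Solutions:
 Integral(1/(log(_y) + log(2)), (_y, h(y))) = C1 - y


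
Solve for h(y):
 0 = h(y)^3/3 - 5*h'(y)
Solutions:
 h(y) = -sqrt(30)*sqrt(-1/(C1 + y))/2
 h(y) = sqrt(30)*sqrt(-1/(C1 + y))/2


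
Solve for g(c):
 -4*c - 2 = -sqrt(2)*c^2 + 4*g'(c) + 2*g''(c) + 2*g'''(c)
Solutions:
 g(c) = C1 + sqrt(2)*c^3/12 - c^2/2 - sqrt(2)*c^2/8 - sqrt(2)*c/8 + (C2*sin(sqrt(7)*c/2) + C3*cos(sqrt(7)*c/2))*exp(-c/2)


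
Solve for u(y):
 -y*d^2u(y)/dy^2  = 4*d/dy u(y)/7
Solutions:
 u(y) = C1 + C2*y^(3/7)


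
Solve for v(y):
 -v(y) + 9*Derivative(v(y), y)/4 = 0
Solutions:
 v(y) = C1*exp(4*y/9)


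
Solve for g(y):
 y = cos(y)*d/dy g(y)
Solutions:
 g(y) = C1 + Integral(y/cos(y), y)


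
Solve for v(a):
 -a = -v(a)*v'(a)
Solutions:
 v(a) = -sqrt(C1 + a^2)
 v(a) = sqrt(C1 + a^2)


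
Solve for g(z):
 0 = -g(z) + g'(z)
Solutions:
 g(z) = C1*exp(z)


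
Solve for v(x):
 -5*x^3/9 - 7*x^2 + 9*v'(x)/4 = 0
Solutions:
 v(x) = C1 + 5*x^4/81 + 28*x^3/27


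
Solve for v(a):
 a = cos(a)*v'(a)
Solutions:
 v(a) = C1 + Integral(a/cos(a), a)


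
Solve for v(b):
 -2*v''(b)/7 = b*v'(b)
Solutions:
 v(b) = C1 + C2*erf(sqrt(7)*b/2)


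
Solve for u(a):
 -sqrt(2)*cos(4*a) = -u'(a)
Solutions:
 u(a) = C1 + sqrt(2)*sin(4*a)/4


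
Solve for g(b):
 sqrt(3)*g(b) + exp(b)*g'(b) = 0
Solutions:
 g(b) = C1*exp(sqrt(3)*exp(-b))


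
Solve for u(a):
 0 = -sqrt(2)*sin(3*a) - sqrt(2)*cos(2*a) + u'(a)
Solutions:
 u(a) = C1 + sqrt(2)*sin(2*a)/2 - sqrt(2)*cos(3*a)/3


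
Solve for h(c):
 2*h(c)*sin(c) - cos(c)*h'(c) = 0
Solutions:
 h(c) = C1/cos(c)^2


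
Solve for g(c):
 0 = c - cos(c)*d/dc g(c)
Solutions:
 g(c) = C1 + Integral(c/cos(c), c)


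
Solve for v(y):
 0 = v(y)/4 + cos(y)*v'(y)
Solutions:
 v(y) = C1*(sin(y) - 1)^(1/8)/(sin(y) + 1)^(1/8)


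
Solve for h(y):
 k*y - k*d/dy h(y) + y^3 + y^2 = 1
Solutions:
 h(y) = C1 + y^2/2 + y^4/(4*k) + y^3/(3*k) - y/k


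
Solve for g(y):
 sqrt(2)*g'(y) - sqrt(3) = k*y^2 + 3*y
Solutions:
 g(y) = C1 + sqrt(2)*k*y^3/6 + 3*sqrt(2)*y^2/4 + sqrt(6)*y/2


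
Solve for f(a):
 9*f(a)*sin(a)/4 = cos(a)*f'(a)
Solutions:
 f(a) = C1/cos(a)^(9/4)


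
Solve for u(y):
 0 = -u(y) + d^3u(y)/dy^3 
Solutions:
 u(y) = C3*exp(y) + (C1*sin(sqrt(3)*y/2) + C2*cos(sqrt(3)*y/2))*exp(-y/2)


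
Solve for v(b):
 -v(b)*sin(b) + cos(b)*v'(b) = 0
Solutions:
 v(b) = C1/cos(b)


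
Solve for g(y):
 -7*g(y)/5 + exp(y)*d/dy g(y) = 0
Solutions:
 g(y) = C1*exp(-7*exp(-y)/5)


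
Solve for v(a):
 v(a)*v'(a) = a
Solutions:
 v(a) = -sqrt(C1 + a^2)
 v(a) = sqrt(C1 + a^2)


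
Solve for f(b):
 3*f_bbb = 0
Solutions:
 f(b) = C1 + C2*b + C3*b^2


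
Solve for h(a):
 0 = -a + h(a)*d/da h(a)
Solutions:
 h(a) = -sqrt(C1 + a^2)
 h(a) = sqrt(C1 + a^2)


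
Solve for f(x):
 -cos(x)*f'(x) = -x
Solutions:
 f(x) = C1 + Integral(x/cos(x), x)


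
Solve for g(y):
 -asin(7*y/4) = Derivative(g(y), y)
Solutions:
 g(y) = C1 - y*asin(7*y/4) - sqrt(16 - 49*y^2)/7


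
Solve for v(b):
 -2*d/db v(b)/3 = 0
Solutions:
 v(b) = C1


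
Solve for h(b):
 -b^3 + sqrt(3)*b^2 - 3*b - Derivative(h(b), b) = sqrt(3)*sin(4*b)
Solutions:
 h(b) = C1 - b^4/4 + sqrt(3)*b^3/3 - 3*b^2/2 + sqrt(3)*cos(4*b)/4


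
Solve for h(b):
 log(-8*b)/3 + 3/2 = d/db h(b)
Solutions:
 h(b) = C1 + b*log(-b)/3 + b*(log(2) + 7/6)


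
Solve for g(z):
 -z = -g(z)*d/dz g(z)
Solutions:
 g(z) = -sqrt(C1 + z^2)
 g(z) = sqrt(C1 + z^2)


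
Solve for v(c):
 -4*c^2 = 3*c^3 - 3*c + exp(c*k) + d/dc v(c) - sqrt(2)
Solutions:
 v(c) = C1 - 3*c^4/4 - 4*c^3/3 + 3*c^2/2 + sqrt(2)*c - exp(c*k)/k


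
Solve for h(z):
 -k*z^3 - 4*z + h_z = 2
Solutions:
 h(z) = C1 + k*z^4/4 + 2*z^2 + 2*z


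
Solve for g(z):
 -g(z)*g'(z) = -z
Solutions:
 g(z) = -sqrt(C1 + z^2)
 g(z) = sqrt(C1 + z^2)


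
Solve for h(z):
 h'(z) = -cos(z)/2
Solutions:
 h(z) = C1 - sin(z)/2


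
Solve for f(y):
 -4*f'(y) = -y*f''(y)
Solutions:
 f(y) = C1 + C2*y^5


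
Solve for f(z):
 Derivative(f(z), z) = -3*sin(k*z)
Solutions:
 f(z) = C1 + 3*cos(k*z)/k


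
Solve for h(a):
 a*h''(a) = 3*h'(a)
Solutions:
 h(a) = C1 + C2*a^4


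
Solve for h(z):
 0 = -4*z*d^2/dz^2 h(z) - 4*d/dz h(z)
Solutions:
 h(z) = C1 + C2*log(z)


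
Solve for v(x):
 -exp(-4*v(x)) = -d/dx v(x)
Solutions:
 v(x) = log(-I*(C1 + 4*x)^(1/4))
 v(x) = log(I*(C1 + 4*x)^(1/4))
 v(x) = log(-(C1 + 4*x)^(1/4))
 v(x) = log(C1 + 4*x)/4


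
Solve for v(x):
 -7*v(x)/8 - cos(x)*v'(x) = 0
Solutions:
 v(x) = C1*(sin(x) - 1)^(7/16)/(sin(x) + 1)^(7/16)


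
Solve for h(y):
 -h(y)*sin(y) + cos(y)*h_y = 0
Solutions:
 h(y) = C1/cos(y)


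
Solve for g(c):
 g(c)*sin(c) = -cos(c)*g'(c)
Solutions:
 g(c) = C1*cos(c)


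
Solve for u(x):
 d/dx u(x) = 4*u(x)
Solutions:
 u(x) = C1*exp(4*x)


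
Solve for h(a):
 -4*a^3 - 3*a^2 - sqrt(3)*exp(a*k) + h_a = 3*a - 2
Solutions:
 h(a) = C1 + a^4 + a^3 + 3*a^2/2 - 2*a + sqrt(3)*exp(a*k)/k


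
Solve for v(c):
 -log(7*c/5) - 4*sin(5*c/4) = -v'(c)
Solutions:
 v(c) = C1 + c*log(c) - c*log(5) - c + c*log(7) - 16*cos(5*c/4)/5


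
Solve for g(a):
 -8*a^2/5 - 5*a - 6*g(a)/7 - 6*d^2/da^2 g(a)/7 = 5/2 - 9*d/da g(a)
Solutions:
 g(a) = C1*exp(a*(21 - 5*sqrt(17))/4) + C2*exp(a*(5*sqrt(17) + 21)/4) - 28*a^2/15 - 1351*a/30 - 14161/30


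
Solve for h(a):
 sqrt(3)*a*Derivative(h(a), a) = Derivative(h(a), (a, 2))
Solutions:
 h(a) = C1 + C2*erfi(sqrt(2)*3^(1/4)*a/2)


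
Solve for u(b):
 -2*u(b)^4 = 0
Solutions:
 u(b) = 0


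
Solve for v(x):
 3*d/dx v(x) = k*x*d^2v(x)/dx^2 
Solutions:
 v(x) = C1 + x^(((re(k) + 3)*re(k) + im(k)^2)/(re(k)^2 + im(k)^2))*(C2*sin(3*log(x)*Abs(im(k))/(re(k)^2 + im(k)^2)) + C3*cos(3*log(x)*im(k)/(re(k)^2 + im(k)^2)))


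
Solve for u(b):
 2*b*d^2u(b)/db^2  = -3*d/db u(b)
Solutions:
 u(b) = C1 + C2/sqrt(b)


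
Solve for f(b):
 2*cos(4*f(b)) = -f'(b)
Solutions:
 f(b) = -asin((C1 + exp(16*b))/(C1 - exp(16*b)))/4 + pi/4
 f(b) = asin((C1 + exp(16*b))/(C1 - exp(16*b)))/4


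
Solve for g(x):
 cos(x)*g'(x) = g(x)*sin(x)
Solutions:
 g(x) = C1/cos(x)


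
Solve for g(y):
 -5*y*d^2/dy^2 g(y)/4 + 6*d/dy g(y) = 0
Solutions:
 g(y) = C1 + C2*y^(29/5)


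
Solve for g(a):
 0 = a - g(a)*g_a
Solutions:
 g(a) = -sqrt(C1 + a^2)
 g(a) = sqrt(C1 + a^2)


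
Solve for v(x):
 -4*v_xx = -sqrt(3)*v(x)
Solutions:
 v(x) = C1*exp(-3^(1/4)*x/2) + C2*exp(3^(1/4)*x/2)


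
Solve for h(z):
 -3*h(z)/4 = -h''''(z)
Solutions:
 h(z) = C1*exp(-sqrt(2)*3^(1/4)*z/2) + C2*exp(sqrt(2)*3^(1/4)*z/2) + C3*sin(sqrt(2)*3^(1/4)*z/2) + C4*cos(sqrt(2)*3^(1/4)*z/2)


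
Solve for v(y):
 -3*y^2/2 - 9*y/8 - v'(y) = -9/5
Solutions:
 v(y) = C1 - y^3/2 - 9*y^2/16 + 9*y/5


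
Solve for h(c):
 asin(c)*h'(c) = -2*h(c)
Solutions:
 h(c) = C1*exp(-2*Integral(1/asin(c), c))


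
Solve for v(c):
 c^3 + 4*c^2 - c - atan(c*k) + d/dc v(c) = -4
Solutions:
 v(c) = C1 - c^4/4 - 4*c^3/3 + c^2/2 - 4*c + Piecewise((c*atan(c*k) - log(c^2*k^2 + 1)/(2*k), Ne(k, 0)), (0, True))


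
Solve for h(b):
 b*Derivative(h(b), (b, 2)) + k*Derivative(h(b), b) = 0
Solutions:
 h(b) = C1 + b^(1 - re(k))*(C2*sin(log(b)*Abs(im(k))) + C3*cos(log(b)*im(k)))


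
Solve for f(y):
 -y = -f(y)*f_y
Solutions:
 f(y) = -sqrt(C1 + y^2)
 f(y) = sqrt(C1 + y^2)


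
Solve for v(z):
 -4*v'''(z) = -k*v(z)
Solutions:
 v(z) = C1*exp(2^(1/3)*k^(1/3)*z/2) + C2*exp(2^(1/3)*k^(1/3)*z*(-1 + sqrt(3)*I)/4) + C3*exp(-2^(1/3)*k^(1/3)*z*(1 + sqrt(3)*I)/4)


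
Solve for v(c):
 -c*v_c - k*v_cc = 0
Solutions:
 v(c) = C1 + C2*sqrt(k)*erf(sqrt(2)*c*sqrt(1/k)/2)


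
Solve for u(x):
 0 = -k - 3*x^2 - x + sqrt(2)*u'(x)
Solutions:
 u(x) = C1 + sqrt(2)*k*x/2 + sqrt(2)*x^3/2 + sqrt(2)*x^2/4


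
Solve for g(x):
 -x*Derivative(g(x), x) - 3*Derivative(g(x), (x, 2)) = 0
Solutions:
 g(x) = C1 + C2*erf(sqrt(6)*x/6)


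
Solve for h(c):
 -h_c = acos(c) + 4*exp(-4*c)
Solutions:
 h(c) = C1 - c*acos(c) + sqrt(1 - c^2) + exp(-4*c)


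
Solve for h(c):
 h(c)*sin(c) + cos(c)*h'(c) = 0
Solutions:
 h(c) = C1*cos(c)


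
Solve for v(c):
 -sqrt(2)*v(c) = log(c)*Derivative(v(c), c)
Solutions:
 v(c) = C1*exp(-sqrt(2)*li(c))


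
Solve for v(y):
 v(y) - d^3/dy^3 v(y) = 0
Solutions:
 v(y) = C3*exp(y) + (C1*sin(sqrt(3)*y/2) + C2*cos(sqrt(3)*y/2))*exp(-y/2)


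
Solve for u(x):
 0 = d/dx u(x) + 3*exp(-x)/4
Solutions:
 u(x) = C1 + 3*exp(-x)/4


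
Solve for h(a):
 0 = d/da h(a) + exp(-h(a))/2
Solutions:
 h(a) = log(C1 - a/2)


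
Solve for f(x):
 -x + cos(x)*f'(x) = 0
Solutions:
 f(x) = C1 + Integral(x/cos(x), x)


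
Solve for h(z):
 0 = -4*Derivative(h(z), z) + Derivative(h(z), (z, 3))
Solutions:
 h(z) = C1 + C2*exp(-2*z) + C3*exp(2*z)


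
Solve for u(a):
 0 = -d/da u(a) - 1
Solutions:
 u(a) = C1 - a


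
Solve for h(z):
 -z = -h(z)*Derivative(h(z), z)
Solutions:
 h(z) = -sqrt(C1 + z^2)
 h(z) = sqrt(C1 + z^2)


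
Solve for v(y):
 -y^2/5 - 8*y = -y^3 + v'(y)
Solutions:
 v(y) = C1 + y^4/4 - y^3/15 - 4*y^2


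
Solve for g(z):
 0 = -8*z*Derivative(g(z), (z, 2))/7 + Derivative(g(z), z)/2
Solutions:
 g(z) = C1 + C2*z^(23/16)


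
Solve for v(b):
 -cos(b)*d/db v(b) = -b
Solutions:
 v(b) = C1 + Integral(b/cos(b), b)


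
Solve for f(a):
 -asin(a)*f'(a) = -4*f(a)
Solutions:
 f(a) = C1*exp(4*Integral(1/asin(a), a))


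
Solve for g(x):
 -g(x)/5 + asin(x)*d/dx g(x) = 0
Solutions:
 g(x) = C1*exp(Integral(1/asin(x), x)/5)
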